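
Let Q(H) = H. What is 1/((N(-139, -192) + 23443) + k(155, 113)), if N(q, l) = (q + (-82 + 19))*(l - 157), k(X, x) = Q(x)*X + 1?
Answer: 1/111457 ≈ 8.9721e-6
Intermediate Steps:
k(X, x) = 1 + X*x (k(X, x) = x*X + 1 = X*x + 1 = 1 + X*x)
N(q, l) = (-157 + l)*(-63 + q) (N(q, l) = (q - 63)*(-157 + l) = (-63 + q)*(-157 + l) = (-157 + l)*(-63 + q))
1/((N(-139, -192) + 23443) + k(155, 113)) = 1/(((9891 - 157*(-139) - 63*(-192) - 192*(-139)) + 23443) + (1 + 155*113)) = 1/(((9891 + 21823 + 12096 + 26688) + 23443) + (1 + 17515)) = 1/((70498 + 23443) + 17516) = 1/(93941 + 17516) = 1/111457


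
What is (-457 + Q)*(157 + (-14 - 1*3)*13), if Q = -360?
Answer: 52288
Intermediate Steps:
(-457 + Q)*(157 + (-14 - 1*3)*13) = (-457 - 360)*(157 + (-14 - 1*3)*13) = -817*(157 + (-14 - 3)*13) = -817*(157 - 17*13) = -817*(157 - 221) = -817*(-64) = 52288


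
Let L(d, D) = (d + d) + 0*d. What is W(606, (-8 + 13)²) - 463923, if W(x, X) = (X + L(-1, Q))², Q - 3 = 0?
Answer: -463394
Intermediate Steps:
Q = 3 (Q = 3 + 0 = 3)
L(d, D) = 2*d (L(d, D) = 2*d + 0 = 2*d)
W(x, X) = (-2 + X)² (W(x, X) = (X + 2*(-1))² = (X - 2)² = (-2 + X)²)
W(606, (-8 + 13)²) - 463923 = (-2 + (-8 + 13)²)² - 463923 = (-2 + 5²)² - 463923 = (-2 + 25)² - 463923 = 23² - 463923 = 529 - 463923 = -463394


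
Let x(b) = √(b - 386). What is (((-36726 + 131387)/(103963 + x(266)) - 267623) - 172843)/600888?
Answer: (-880932*√30 + 45792072097*I)/(600888*(-103963*I + 2*√30)) ≈ -0.73302 - 1.5967e-10*I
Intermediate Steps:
x(b) = √(-386 + b)
(((-36726 + 131387)/(103963 + x(266)) - 267623) - 172843)/600888 = (((-36726 + 131387)/(103963 + √(-386 + 266)) - 267623) - 172843)/600888 = ((94661/(103963 + √(-120)) - 267623) - 172843)*(1/600888) = ((94661/(103963 + 2*I*√30) - 267623) - 172843)*(1/600888) = ((-267623 + 94661/(103963 + 2*I*√30)) - 172843)*(1/600888) = (-440466 + 94661/(103963 + 2*I*√30))*(1/600888) = -73411/100148 + 94661/(600888*(103963 + 2*I*√30))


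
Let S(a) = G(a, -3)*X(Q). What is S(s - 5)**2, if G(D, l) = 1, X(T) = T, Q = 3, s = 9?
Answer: 9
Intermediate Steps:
S(a) = 3 (S(a) = 1*3 = 3)
S(s - 5)**2 = 3**2 = 9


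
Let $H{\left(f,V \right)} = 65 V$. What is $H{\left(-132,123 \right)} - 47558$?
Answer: $-39563$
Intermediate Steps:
$H{\left(-132,123 \right)} - 47558 = 65 \cdot 123 - 47558 = 7995 - 47558 = -39563$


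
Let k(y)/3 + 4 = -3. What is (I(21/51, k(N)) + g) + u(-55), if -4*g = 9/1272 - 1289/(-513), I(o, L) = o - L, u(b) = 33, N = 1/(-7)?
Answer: 795477125/14790816 ≈ 53.782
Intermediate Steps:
N = -1/7 ≈ -0.14286
k(y) = -21 (k(y) = -12 + 3*(-3) = -12 - 9 = -21)
g = -548075/870048 (g = -(9/1272 - 1289/(-513))/4 = -(9*(1/1272) - 1289*(-1/513))/4 = -(3/424 + 1289/513)/4 = -1/4*548075/217512 = -548075/870048 ≈ -0.62994)
(I(21/51, k(N)) + g) + u(-55) = ((21/51 - 1*(-21)) - 548075/870048) + 33 = ((21*(1/51) + 21) - 548075/870048) + 33 = ((7/17 + 21) - 548075/870048) + 33 = (364/17 - 548075/870048) + 33 = 307380197/14790816 + 33 = 795477125/14790816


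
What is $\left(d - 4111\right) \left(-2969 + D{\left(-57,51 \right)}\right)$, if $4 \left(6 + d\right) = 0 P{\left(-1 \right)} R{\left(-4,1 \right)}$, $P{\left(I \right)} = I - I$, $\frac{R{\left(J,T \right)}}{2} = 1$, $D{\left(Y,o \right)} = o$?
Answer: $12013406$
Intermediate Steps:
$R{\left(J,T \right)} = 2$ ($R{\left(J,T \right)} = 2 \cdot 1 = 2$)
$P{\left(I \right)} = 0$
$d = -6$ ($d = -6 + \frac{0 \cdot 0 \cdot 2}{4} = -6 + \frac{0 \cdot 2}{4} = -6 + \frac{1}{4} \cdot 0 = -6 + 0 = -6$)
$\left(d - 4111\right) \left(-2969 + D{\left(-57,51 \right)}\right) = \left(-6 - 4111\right) \left(-2969 + 51\right) = \left(-4117\right) \left(-2918\right) = 12013406$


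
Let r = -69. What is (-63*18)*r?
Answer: 78246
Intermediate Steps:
(-63*18)*r = -63*18*(-69) = -1134*(-69) = 78246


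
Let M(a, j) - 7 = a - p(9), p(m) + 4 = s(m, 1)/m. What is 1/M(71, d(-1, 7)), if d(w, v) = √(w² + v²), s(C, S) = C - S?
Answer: 9/730 ≈ 0.012329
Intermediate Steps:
p(m) = -4 + (-1 + m)/m (p(m) = -4 + (m - 1*1)/m = -4 + (m - 1)/m = -4 + (-1 + m)/m)
d(w, v) = √(v² + w²)
M(a, j) = 91/9 + a (M(a, j) = 7 + (a - (-3 - 1/9)) = 7 + (a - (-3 - 1*⅑)) = 7 + (a - (-3 - ⅑)) = 7 + (a - 1*(-28/9)) = 7 + (a + 28/9) = 7 + (28/9 + a) = 91/9 + a)
1/M(71, d(-1, 7)) = 1/(91/9 + 71) = 1/(730/9) = 9/730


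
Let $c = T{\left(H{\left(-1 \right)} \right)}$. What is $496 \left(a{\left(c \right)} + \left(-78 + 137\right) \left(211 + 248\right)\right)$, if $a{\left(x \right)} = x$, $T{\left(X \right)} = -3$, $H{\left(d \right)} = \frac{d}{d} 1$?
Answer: $13430688$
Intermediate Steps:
$H{\left(d \right)} = 1$ ($H{\left(d \right)} = 1 \cdot 1 = 1$)
$c = -3$
$496 \left(a{\left(c \right)} + \left(-78 + 137\right) \left(211 + 248\right)\right) = 496 \left(-3 + \left(-78 + 137\right) \left(211 + 248\right)\right) = 496 \left(-3 + 59 \cdot 459\right) = 496 \left(-3 + 27081\right) = 496 \cdot 27078 = 13430688$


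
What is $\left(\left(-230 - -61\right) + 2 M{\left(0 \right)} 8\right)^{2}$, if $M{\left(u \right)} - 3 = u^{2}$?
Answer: $14641$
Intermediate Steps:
$M{\left(u \right)} = 3 + u^{2}$
$\left(\left(-230 - -61\right) + 2 M{\left(0 \right)} 8\right)^{2} = \left(\left(-230 - -61\right) + 2 \left(3 + 0^{2}\right) 8\right)^{2} = \left(\left(-230 + 61\right) + 2 \left(3 + 0\right) 8\right)^{2} = \left(-169 + 2 \cdot 3 \cdot 8\right)^{2} = \left(-169 + 6 \cdot 8\right)^{2} = \left(-169 + 48\right)^{2} = \left(-121\right)^{2} = 14641$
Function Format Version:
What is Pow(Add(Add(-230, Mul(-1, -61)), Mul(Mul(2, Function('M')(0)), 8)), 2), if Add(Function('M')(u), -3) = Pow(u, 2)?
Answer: 14641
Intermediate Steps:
Function('M')(u) = Add(3, Pow(u, 2))
Pow(Add(Add(-230, Mul(-1, -61)), Mul(Mul(2, Function('M')(0)), 8)), 2) = Pow(Add(Add(-230, Mul(-1, -61)), Mul(Mul(2, Add(3, Pow(0, 2))), 8)), 2) = Pow(Add(Add(-230, 61), Mul(Mul(2, Add(3, 0)), 8)), 2) = Pow(Add(-169, Mul(Mul(2, 3), 8)), 2) = Pow(Add(-169, Mul(6, 8)), 2) = Pow(Add(-169, 48), 2) = Pow(-121, 2) = 14641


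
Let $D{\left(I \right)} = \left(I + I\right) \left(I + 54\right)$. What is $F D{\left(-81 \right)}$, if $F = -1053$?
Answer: $-4605822$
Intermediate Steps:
$D{\left(I \right)} = 2 I \left(54 + I\right)$
$F D{\left(-81 \right)} = - 1053 \cdot 2 \left(-81\right) \left(54 - 81\right) = - 1053 \cdot 2 \left(-81\right) \left(-27\right) = \left(-1053\right) 4374 = -4605822$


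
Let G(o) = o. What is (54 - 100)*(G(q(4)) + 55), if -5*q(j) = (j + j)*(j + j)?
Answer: -9706/5 ≈ -1941.2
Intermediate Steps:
q(j) = -4*j²/5 (q(j) = -(j + j)*(j + j)/5 = -2*j*2*j/5 = -4*j²/5)
(54 - 100)*(G(q(4)) + 55) = (54 - 100)*(-⅘*4² + 55) = -46*(-⅘*16 + 55) = -46*(-64/5 + 55) = -46*211/5 = -9706/5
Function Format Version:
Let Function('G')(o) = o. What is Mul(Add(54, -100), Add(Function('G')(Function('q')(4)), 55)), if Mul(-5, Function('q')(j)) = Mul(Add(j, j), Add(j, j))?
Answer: Rational(-9706, 5) ≈ -1941.2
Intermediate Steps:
Function('q')(j) = Mul(Rational(-4, 5), Pow(j, 2)) (Function('q')(j) = Mul(Rational(-1, 5), Mul(Add(j, j), Add(j, j))) = Mul(Rational(-1, 5), Mul(Mul(2, j), Mul(2, j))) = Mul(Rational(-1, 5), Mul(4, Pow(j, 2))) = Mul(Rational(-4, 5), Pow(j, 2)))
Mul(Add(54, -100), Add(Function('G')(Function('q')(4)), 55)) = Mul(Add(54, -100), Add(Mul(Rational(-4, 5), Pow(4, 2)), 55)) = Mul(-46, Add(Mul(Rational(-4, 5), 16), 55)) = Mul(-46, Add(Rational(-64, 5), 55)) = Mul(-46, Rational(211, 5)) = Rational(-9706, 5)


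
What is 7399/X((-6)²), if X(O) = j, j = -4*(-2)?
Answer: 7399/8 ≈ 924.88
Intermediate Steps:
j = 8
X(O) = 8
7399/X((-6)²) = 7399/8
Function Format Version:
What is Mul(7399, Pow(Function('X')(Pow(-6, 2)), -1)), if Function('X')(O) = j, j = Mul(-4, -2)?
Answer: Rational(7399, 8) ≈ 924.88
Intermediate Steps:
j = 8
Function('X')(O) = 8
Mul(7399, Pow(Function('X')(Pow(-6, 2)), -1)) = Mul(7399, Pow(8, -1)) = Mul(7399, Rational(1, 8)) = Rational(7399, 8)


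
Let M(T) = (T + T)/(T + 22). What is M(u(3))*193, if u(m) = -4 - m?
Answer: -2702/15 ≈ -180.13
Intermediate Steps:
M(T) = 2*T/(22 + T) (M(T) = (2*T)/(22 + T) = 2*T/(22 + T))
M(u(3))*193 = (2*(-4 - 1*3)/(22 + (-4 - 1*3)))*193 = (2*(-4 - 3)/(22 + (-4 - 3)))*193 = (2*(-7)/(22 - 7))*193 = (2*(-7)/15)*193 = (2*(-7)*(1/15))*193 = -14/15*193 = -2702/15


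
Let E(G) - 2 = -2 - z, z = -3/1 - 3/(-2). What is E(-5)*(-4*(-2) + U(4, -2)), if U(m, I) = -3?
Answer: 15/2 ≈ 7.5000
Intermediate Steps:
z = -3/2 (z = -3*1 - 3*(-½) = -3 + 3/2 = -3/2 ≈ -1.5000)
E(G) = 3/2 (E(G) = 2 + (-2 - 1*(-3/2)) = 2 + (-2 + 3/2) = 2 - ½ = 3/2)
E(-5)*(-4*(-2) + U(4, -2)) = 3*(-4*(-2) - 3)/2 = 3*(8 - 3)/2 = (3/2)*5 = 15/2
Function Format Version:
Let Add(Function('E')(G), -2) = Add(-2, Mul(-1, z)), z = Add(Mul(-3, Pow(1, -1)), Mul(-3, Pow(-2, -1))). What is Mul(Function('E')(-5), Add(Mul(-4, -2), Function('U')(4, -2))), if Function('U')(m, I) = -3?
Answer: Rational(15, 2) ≈ 7.5000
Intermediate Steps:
z = Rational(-3, 2) (z = Add(Mul(-3, 1), Mul(-3, Rational(-1, 2))) = Add(-3, Rational(3, 2)) = Rational(-3, 2) ≈ -1.5000)
Function('E')(G) = Rational(3, 2) (Function('E')(G) = Add(2, Add(-2, Mul(-1, Rational(-3, 2)))) = Add(2, Add(-2, Rational(3, 2))) = Add(2, Rational(-1, 2)) = Rational(3, 2))
Mul(Function('E')(-5), Add(Mul(-4, -2), Function('U')(4, -2))) = Mul(Rational(3, 2), Add(Mul(-4, -2), -3)) = Mul(Rational(3, 2), Add(8, -3)) = Mul(Rational(3, 2), 5) = Rational(15, 2)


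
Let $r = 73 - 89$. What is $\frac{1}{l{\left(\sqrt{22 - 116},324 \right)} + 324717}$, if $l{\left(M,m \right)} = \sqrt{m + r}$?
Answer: $\frac{324717}{105441129781} - \frac{2 \sqrt{77}}{105441129781} \approx 3.0794 \cdot 10^{-6}$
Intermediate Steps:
$r = -16$ ($r = 73 - 89 = -16$)
$l{\left(M,m \right)} = \sqrt{-16 + m}$ ($l{\left(M,m \right)} = \sqrt{m - 16} = \sqrt{-16 + m}$)
$\frac{1}{l{\left(\sqrt{22 - 116},324 \right)} + 324717} = \frac{1}{\sqrt{-16 + 324} + 324717} = \frac{1}{\sqrt{308} + 324717} = \frac{1}{2 \sqrt{77} + 324717} = \frac{1}{324717 + 2 \sqrt{77}}$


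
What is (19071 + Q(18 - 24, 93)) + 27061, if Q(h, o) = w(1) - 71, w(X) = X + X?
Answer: 46063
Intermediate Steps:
w(X) = 2*X
Q(h, o) = -69 (Q(h, o) = 2*1 - 71 = 2 - 71 = -69)
(19071 + Q(18 - 24, 93)) + 27061 = (19071 - 69) + 27061 = 19002 + 27061 = 46063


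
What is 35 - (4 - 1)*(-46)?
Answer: 173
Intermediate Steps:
35 - (4 - 1)*(-46) = 35 - 1*3*(-46) = 35 - 3*(-46) = 35 + 138 = 173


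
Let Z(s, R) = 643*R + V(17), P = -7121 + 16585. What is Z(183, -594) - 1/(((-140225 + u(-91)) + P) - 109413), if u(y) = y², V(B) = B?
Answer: -88565734024/231893 ≈ -3.8193e+5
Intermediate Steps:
P = 9464
Z(s, R) = 17 + 643*R (Z(s, R) = 643*R + 17 = 17 + 643*R)
Z(183, -594) - 1/(((-140225 + u(-91)) + P) - 109413) = (17 + 643*(-594)) - 1/(((-140225 + (-91)²) + 9464) - 109413) = (17 - 381942) - 1/(((-140225 + 8281) + 9464) - 109413) = -381925 - 1/((-131944 + 9464) - 109413) = -381925 - 1/(-122480 - 109413) = -381925 - 1/(-231893) = -381925 - 1*(-1/231893) = -381925 + 1/231893 = -88565734024/231893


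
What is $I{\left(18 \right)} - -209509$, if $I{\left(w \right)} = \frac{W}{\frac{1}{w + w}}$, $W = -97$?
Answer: $206017$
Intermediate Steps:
$I{\left(w \right)} = - 194 w$ ($I{\left(w \right)} = - \frac{97}{\frac{1}{w + w}} = - \frac{97}{\frac{1}{2 w}} = - \frac{97}{\frac{1}{2} \frac{1}{w}} = - 97 \cdot 2 w = - 194 w$)
$I{\left(18 \right)} - -209509 = \left(-194\right) 18 - -209509 = -3492 + 209509 = 206017$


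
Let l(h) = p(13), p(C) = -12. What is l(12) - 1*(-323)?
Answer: 311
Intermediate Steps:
l(h) = -12
l(12) - 1*(-323) = -12 - 1*(-323) = -12 + 323 = 311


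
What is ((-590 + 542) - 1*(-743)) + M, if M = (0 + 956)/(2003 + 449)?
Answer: 426274/613 ≈ 695.39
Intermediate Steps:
M = 239/613 (M = 956/2452 = 956*(1/2452) = 239/613 ≈ 0.38989)
((-590 + 542) - 1*(-743)) + M = ((-590 + 542) - 1*(-743)) + 239/613 = (-48 + 743) + 239/613 = 695 + 239/613 = 426274/613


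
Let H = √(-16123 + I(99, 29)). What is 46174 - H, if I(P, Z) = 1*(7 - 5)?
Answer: 46174 - 7*I*√329 ≈ 46174.0 - 126.97*I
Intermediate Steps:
I(P, Z) = 2 (I(P, Z) = 1*2 = 2)
H = 7*I*√329 (H = √(-16123 + 2) = √(-16121) = 7*I*√329 ≈ 126.97*I)
46174 - H = 46174 - 7*I*√329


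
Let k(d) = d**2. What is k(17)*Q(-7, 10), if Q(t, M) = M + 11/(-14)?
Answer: 37281/14 ≈ 2662.9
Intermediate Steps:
Q(t, M) = -11/14 + M (Q(t, M) = M + 11*(-1/14) = M - 11/14 = -11/14 + M)
k(17)*Q(-7, 10) = 17**2*(-11/14 + 10) = 289*(129/14) = 37281/14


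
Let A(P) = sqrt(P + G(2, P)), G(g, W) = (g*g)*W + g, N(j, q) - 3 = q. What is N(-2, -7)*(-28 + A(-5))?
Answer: 112 - 4*I*sqrt(23) ≈ 112.0 - 19.183*I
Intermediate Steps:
N(j, q) = 3 + q
G(g, W) = g + W*g**2 (G(g, W) = g**2*W + g = W*g**2 + g = g + W*g**2)
A(P) = sqrt(2 + 5*P) (A(P) = sqrt(P + 2*(1 + P*2)) = sqrt(P + 2*(1 + 2*P)) = sqrt(P + (2 + 4*P)) = sqrt(2 + 5*P))
N(-2, -7)*(-28 + A(-5)) = (3 - 7)*(-28 + sqrt(2 + 5*(-5))) = -4*(-28 + sqrt(2 - 25)) = -4*(-28 + sqrt(-23)) = -4*(-28 + I*sqrt(23)) = 112 - 4*I*sqrt(23)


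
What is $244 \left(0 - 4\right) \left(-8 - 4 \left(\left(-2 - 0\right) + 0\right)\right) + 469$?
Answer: $469$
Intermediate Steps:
$244 \left(0 - 4\right) \left(-8 - 4 \left(\left(-2 - 0\right) + 0\right)\right) + 469 = 244 \left(- 4 \left(-8 - 4 \left(\left(-2 + 0\right) + 0\right)\right)\right) + 469 = 244 \left(- 4 \left(-8 - 4 \left(-2 + 0\right)\right)\right) + 469 = 244 \left(- 4 \left(-8 - -8\right)\right) + 469 = 244 \left(- 4 \left(-8 + 8\right)\right) + 469 = 244 \left(\left(-4\right) 0\right) + 469 = 244 \cdot 0 + 469 = 0 + 469 = 469$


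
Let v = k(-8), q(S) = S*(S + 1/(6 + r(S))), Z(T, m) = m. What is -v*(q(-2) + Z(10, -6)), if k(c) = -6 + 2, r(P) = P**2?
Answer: -44/5 ≈ -8.8000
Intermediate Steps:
k(c) = -4
q(S) = S*(S + 1/(6 + S**2))
v = -4
-v*(q(-2) + Z(10, -6)) = -(-4)*(-2*(1 + (-2)**3 + 6*(-2))/(6 + (-2)**2) - 6) = -(-4)*(-2*(1 - 8 - 12)/(6 + 4) - 6) = -(-4)*(-2*(-19)/10 - 6) = -(-4)*(-2*1/10*(-19) - 6) = -(-4)*(19/5 - 6) = -(-4)*(-11)/5 = -1*44/5 = -44/5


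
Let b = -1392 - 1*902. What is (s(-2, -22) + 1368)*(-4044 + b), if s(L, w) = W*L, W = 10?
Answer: -8543624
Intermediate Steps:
s(L, w) = 10*L
b = -2294 (b = -1392 - 902 = -2294)
(s(-2, -22) + 1368)*(-4044 + b) = (10*(-2) + 1368)*(-4044 - 2294) = (-20 + 1368)*(-6338) = 1348*(-6338) = -8543624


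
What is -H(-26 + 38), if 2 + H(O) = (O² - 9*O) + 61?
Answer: -95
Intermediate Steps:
H(O) = 59 + O² - 9*O (H(O) = -2 + ((O² - 9*O) + 61) = -2 + (61 + O² - 9*O) = 59 + O² - 9*O)
-H(-26 + 38) = -(59 + (-26 + 38)² - 9*(-26 + 38)) = -(59 + 12² - 9*12) = -(59 + 144 - 108) = -1*95 = -95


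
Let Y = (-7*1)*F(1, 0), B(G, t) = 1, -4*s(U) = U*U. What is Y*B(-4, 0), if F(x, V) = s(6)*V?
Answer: 0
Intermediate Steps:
s(U) = -U²/4 (s(U) = -U*U/4 = -U²/4)
F(x, V) = -9*V (F(x, V) = (-¼*6²)*V = (-¼*36)*V = -9*V)
Y = 0 (Y = (-7*1)*(-9*0) = -7*0 = 0)
Y*B(-4, 0) = 0*1 = 0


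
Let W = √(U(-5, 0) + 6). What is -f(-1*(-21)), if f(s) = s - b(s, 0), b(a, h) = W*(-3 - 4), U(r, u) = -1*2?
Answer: -35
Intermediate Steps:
U(r, u) = -2
W = 2 (W = √(-2 + 6) = √4 = 2)
b(a, h) = -14 (b(a, h) = 2*(-3 - 4) = 2*(-7) = -14)
f(s) = 14 + s (f(s) = s - 1*(-14) = s + 14 = 14 + s)
-f(-1*(-21)) = -(14 - 1*(-21)) = -(14 + 21) = -1*35 = -35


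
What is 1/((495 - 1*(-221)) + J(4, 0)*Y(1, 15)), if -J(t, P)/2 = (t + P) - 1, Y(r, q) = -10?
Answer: 1/776 ≈ 0.0012887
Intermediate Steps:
J(t, P) = 2 - 2*P - 2*t (J(t, P) = -2*((t + P) - 1) = -2*((P + t) - 1) = -2*(-1 + P + t) = 2 - 2*P - 2*t)
1/((495 - 1*(-221)) + J(4, 0)*Y(1, 15)) = 1/((495 - 1*(-221)) + (2 - 2*0 - 2*4)*(-10)) = 1/((495 + 221) + (2 + 0 - 8)*(-10)) = 1/(716 - 6*(-10)) = 1/(716 + 60) = 1/776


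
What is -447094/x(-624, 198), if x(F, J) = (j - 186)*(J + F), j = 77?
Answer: -223547/23217 ≈ -9.6286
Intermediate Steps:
x(F, J) = -109*F - 109*J (x(F, J) = (77 - 186)*(J + F) = -109*(F + J) = -109*F - 109*J)
-447094/x(-624, 198) = -447094/(-109*(-624) - 109*198) = -447094/(68016 - 21582) = -447094/46434 = -447094*1/46434 = -223547/23217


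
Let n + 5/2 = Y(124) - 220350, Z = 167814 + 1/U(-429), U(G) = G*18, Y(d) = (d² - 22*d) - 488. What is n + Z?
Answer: -155901389/3861 ≈ -40379.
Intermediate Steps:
Y(d) = -488 + d² - 22*d
U(G) = 18*G
Z = 1295859707/7722 (Z = 167814 + 1/(18*(-429)) = 167814 + 1/(-7722) = 167814 - 1/7722 = 1295859707/7722 ≈ 1.6781e+5)
n = -416385/2 (n = -5/2 + ((-488 + 124² - 22*124) - 220350) = -5/2 + ((-488 + 15376 - 2728) - 220350) = -5/2 + (12160 - 220350) = -5/2 - 208190 = -416385/2 ≈ -2.0819e+5)
n + Z = -416385/2 + 1295859707/7722 = -155901389/3861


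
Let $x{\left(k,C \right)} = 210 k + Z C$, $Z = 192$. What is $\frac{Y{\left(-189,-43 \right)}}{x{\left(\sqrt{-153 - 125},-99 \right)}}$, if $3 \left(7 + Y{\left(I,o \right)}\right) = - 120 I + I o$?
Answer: $- \frac{2709168}{5188387} - \frac{179585 i \sqrt{278}}{31130322} \approx -0.52216 - 0.096185 i$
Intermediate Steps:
$x{\left(k,C \right)} = 192 C + 210 k$ ($x{\left(k,C \right)} = 210 k + 192 C = 192 C + 210 k$)
$Y{\left(I,o \right)} = -7 - 40 I + \frac{I o}{3}$ ($Y{\left(I,o \right)} = -7 + \frac{- 120 I + I o}{3} = -7 + \left(- 40 I + \frac{I o}{3}\right) = -7 - 40 I + \frac{I o}{3}$)
$\frac{Y{\left(-189,-43 \right)}}{x{\left(\sqrt{-153 - 125},-99 \right)}} = \frac{-7 - -7560 + \frac{1}{3} \left(-189\right) \left(-43\right)}{192 \left(-99\right) + 210 \sqrt{-153 - 125}} = \frac{-7 + 7560 + 2709}{-19008 + 210 \sqrt{-278}} = \frac{10262}{-19008 + 210 i \sqrt{278}}$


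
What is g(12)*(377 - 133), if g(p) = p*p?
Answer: 35136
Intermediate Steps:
g(p) = p**2
g(12)*(377 - 133) = 12**2*(377 - 133) = 144*244 = 35136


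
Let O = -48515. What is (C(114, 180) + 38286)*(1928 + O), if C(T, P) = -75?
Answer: -1780135857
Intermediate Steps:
(C(114, 180) + 38286)*(1928 + O) = (-75 + 38286)*(1928 - 48515) = 38211*(-46587) = -1780135857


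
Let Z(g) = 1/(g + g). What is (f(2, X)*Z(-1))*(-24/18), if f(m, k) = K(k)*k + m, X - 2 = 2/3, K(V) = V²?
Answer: 1132/81 ≈ 13.975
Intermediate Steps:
Z(g) = 1/(2*g)
X = 8/3 (X = 2 + 2/3 = 2 + 2*(⅓) = 2 + ⅔ = 8/3 ≈ 2.6667)
f(m, k) = m + k³ (f(m, k) = k²*k + m = k³ + m = m + k³)
(f(2, X)*Z(-1))*(-24/18) = ((2 + (8/3)³)*((½)/(-1)))*(-24/18) = ((2 + 512/27)*((½)*(-1)))*(-24*1/18) = ((566/27)*(-½))*(-4/3) = -283/27*(-4/3) = 1132/81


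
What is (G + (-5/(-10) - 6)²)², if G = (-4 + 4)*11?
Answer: 14641/16 ≈ 915.06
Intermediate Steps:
G = 0 (G = 0*11 = 0)
(G + (-5/(-10) - 6)²)² = (0 + (-5/(-10) - 6)²)² = (0 + (-5*(-⅒) - 6)²)² = (0 + (½ - 6)²)² = (0 + (-11/2)²)² = (0 + 121/4)² = (121/4)² = 14641/16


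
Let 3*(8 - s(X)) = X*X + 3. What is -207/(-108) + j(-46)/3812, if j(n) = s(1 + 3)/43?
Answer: 157087/81958 ≈ 1.9167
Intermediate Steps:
s(X) = 7 - X**2/3 (s(X) = 8 - (X*X + 3)/3 = 8 - (X**2 + 3)/3 = 8 - (3 + X**2)/3 = 8 + (-1 - X**2/3) = 7 - X**2/3)
j(n) = 5/129 (j(n) = (7 - (1 + 3)**2/3)/43 = (7 - 1/3*4**2)*(1/43) = (7 - 1/3*16)*(1/43) = (7 - 16/3)*(1/43) = (5/3)*(1/43) = 5/129)
-207/(-108) + j(-46)/3812 = -207/(-108) + (5/129)/3812 = -207*(-1/108) + (5/129)*(1/3812) = 23/12 + 5/491748 = 157087/81958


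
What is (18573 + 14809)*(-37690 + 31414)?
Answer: -209505432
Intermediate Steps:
(18573 + 14809)*(-37690 + 31414) = 33382*(-6276) = -209505432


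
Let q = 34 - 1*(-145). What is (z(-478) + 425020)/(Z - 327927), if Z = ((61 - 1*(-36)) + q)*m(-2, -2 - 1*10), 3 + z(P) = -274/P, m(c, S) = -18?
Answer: -20315840/15912381 ≈ -1.2767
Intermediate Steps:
q = 179 (q = 34 + 145 = 179)
z(P) = -3 - 274/P
Z = -4968 (Z = ((61 - 1*(-36)) + 179)*(-18) = ((61 + 36) + 179)*(-18) = (97 + 179)*(-18) = 276*(-18) = -4968)
(z(-478) + 425020)/(Z - 327927) = ((-3 - 274/(-478)) + 425020)/(-4968 - 327927) = ((-3 - 274*(-1/478)) + 425020)/(-332895) = ((-3 + 137/239) + 425020)*(-1/332895) = (-580/239 + 425020)*(-1/332895) = (101579200/239)*(-1/332895) = -20315840/15912381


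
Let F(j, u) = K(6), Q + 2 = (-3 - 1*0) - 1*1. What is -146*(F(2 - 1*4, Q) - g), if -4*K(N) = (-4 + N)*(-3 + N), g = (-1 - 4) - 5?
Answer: -1241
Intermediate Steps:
g = -10 (g = -5 - 5 = -10)
Q = -6 (Q = -2 + ((-3 - 1*0) - 1*1) = -2 + ((-3 + 0) - 1) = -2 + (-3 - 1) = -2 - 4 = -6)
K(N) = -(-4 + N)*(-3 + N)/4
F(j, u) = -3/2 (F(j, u) = -3 - 1/4*6**2 + (7/4)*6 = -3 - 1/4*36 + 21/2 = -3 - 9 + 21/2 = -3/2)
-146*(F(2 - 1*4, Q) - g) = -146*(-3/2 - 1*(-10)) = -146*(-3/2 + 10) = -146*17/2 = -1241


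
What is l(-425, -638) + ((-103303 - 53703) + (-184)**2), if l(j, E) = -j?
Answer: -122725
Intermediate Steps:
l(-425, -638) + ((-103303 - 53703) + (-184)**2) = -1*(-425) + ((-103303 - 53703) + (-184)**2) = 425 + (-157006 + 33856) = 425 - 123150 = -122725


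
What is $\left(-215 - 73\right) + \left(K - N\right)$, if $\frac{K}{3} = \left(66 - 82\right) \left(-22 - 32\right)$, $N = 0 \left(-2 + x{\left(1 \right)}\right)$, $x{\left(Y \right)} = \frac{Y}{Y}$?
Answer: $2304$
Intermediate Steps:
$x{\left(Y \right)} = 1$
$N = 0$ ($N = 0 \left(-2 + 1\right) = 0 \left(-1\right) = 0$)
$K = 2592$ ($K = 3 \left(66 - 82\right) \left(-22 - 32\right) = 3 \left(\left(-16\right) \left(-54\right)\right) = 3 \cdot 864 = 2592$)
$\left(-215 - 73\right) + \left(K - N\right) = \left(-215 - 73\right) + \left(2592 - 0\right) = -288 + \left(2592 + 0\right) = -288 + 2592 = 2304$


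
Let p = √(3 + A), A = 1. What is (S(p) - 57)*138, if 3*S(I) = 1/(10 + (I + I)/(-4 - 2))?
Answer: -110055/14 ≈ -7861.1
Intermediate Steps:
p = 2 (p = √(3 + 1) = √4 = 2)
S(I) = 1/(3*(10 - I/3)) (S(I) = 1/(3*(10 + (I + I)/(-4 - 2))) = 1/(3*(10 + (2*I)/(-6))) = 1/(3*(10 + (2*I)*(-⅙))) = 1/(3*(10 - I/3)))
(S(p) - 57)*138 = (-1/(-30 + 2) - 57)*138 = (-1/(-28) - 57)*138 = (-1*(-1/28) - 57)*138 = (1/28 - 57)*138 = -1595/28*138 = -110055/14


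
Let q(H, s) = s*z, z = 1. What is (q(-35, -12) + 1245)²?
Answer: 1520289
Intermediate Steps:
q(H, s) = s (q(H, s) = s*1 = s)
(q(-35, -12) + 1245)² = (-12 + 1245)² = 1233² = 1520289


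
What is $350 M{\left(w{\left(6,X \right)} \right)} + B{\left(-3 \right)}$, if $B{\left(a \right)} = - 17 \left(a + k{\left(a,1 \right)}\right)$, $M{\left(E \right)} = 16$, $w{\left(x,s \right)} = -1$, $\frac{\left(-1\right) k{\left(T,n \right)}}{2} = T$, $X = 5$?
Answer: $5549$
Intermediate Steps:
$k{\left(T,n \right)} = - 2 T$
$B{\left(a \right)} = 17 a$ ($B{\left(a \right)} = - 17 \left(a - 2 a\right) = - 17 \left(- a\right) = 17 a$)
$350 M{\left(w{\left(6,X \right)} \right)} + B{\left(-3 \right)} = 350 \cdot 16 + 17 \left(-3\right) = 5600 - 51 = 5549$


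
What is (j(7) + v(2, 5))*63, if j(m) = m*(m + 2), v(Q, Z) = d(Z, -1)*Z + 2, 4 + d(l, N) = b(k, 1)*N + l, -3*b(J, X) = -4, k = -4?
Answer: 3990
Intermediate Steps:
b(J, X) = 4/3 (b(J, X) = -1/3*(-4) = 4/3)
d(l, N) = -4 + l + 4*N/3 (d(l, N) = -4 + (4*N/3 + l) = -4 + (l + 4*N/3) = -4 + l + 4*N/3)
v(Q, Z) = 2 + Z*(-16/3 + Z) (v(Q, Z) = (-4 + Z + (4/3)*(-1))*Z + 2 = (-4 + Z - 4/3)*Z + 2 = (-16/3 + Z)*Z + 2 = Z*(-16/3 + Z) + 2 = 2 + Z*(-16/3 + Z))
j(m) = m*(2 + m)
(j(7) + v(2, 5))*63 = (7*(2 + 7) + (2 + (1/3)*5*(-16 + 3*5)))*63 = (7*9 + (2 + (1/3)*5*(-16 + 15)))*63 = (63 + (2 + (1/3)*5*(-1)))*63 = (63 + (2 - 5/3))*63 = (63 + 1/3)*63 = (190/3)*63 = 3990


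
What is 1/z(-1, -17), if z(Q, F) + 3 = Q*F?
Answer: 1/14 ≈ 0.071429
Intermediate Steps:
z(Q, F) = -3 + F*Q (z(Q, F) = -3 + Q*F = -3 + F*Q)
1/z(-1, -17) = 1/(-3 - 17*(-1)) = 1/(-3 + 17) = 1/14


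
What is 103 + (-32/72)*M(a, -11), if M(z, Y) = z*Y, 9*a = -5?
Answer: 8123/81 ≈ 100.28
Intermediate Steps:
a = -5/9 (a = (⅑)*(-5) = -5/9 ≈ -0.55556)
M(z, Y) = Y*z
103 + (-32/72)*M(a, -11) = 103 + (-32/72)*(-11*(-5/9)) = 103 - 32*1/72*(55/9) = 103 - 4/9*55/9 = 103 - 220/81 = 8123/81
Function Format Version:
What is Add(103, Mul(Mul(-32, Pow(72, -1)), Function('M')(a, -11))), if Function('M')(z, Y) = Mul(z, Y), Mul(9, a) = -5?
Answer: Rational(8123, 81) ≈ 100.28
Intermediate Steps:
a = Rational(-5, 9) (a = Mul(Rational(1, 9), -5) = Rational(-5, 9) ≈ -0.55556)
Function('M')(z, Y) = Mul(Y, z)
Add(103, Mul(Mul(-32, Pow(72, -1)), Function('M')(a, -11))) = Add(103, Mul(Mul(-32, Pow(72, -1)), Mul(-11, Rational(-5, 9)))) = Add(103, Mul(Mul(-32, Rational(1, 72)), Rational(55, 9))) = Add(103, Mul(Rational(-4, 9), Rational(55, 9))) = Add(103, Rational(-220, 81)) = Rational(8123, 81)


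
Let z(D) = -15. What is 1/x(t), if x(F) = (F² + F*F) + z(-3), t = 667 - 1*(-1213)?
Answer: 1/7068785 ≈ 1.4147e-7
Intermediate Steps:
t = 1880 (t = 667 + 1213 = 1880)
x(F) = -15 + 2*F² (x(F) = (F² + F*F) - 15 = (F² + F²) - 15 = 2*F² - 15 = -15 + 2*F²)
1/x(t) = 1/(-15 + 2*1880²) = 1/(-15 + 2*3534400) = 1/(-15 + 7068800) = 1/7068785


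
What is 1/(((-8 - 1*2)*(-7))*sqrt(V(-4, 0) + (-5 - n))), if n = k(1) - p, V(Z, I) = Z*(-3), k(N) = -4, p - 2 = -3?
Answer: sqrt(10)/700 ≈ 0.0045175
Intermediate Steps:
p = -1 (p = 2 - 3 = -1)
V(Z, I) = -3*Z
n = -3 (n = -4 - 1*(-1) = -4 + 1 = -3)
1/(((-8 - 1*2)*(-7))*sqrt(V(-4, 0) + (-5 - n))) = 1/(((-8 - 1*2)*(-7))*sqrt(-3*(-4) + (-5 - 1*(-3)))) = 1/(((-8 - 2)*(-7))*sqrt(12 + (-5 + 3))) = 1/((-10*(-7))*sqrt(12 - 2)) = 1/(70*sqrt(10)) = sqrt(10)/700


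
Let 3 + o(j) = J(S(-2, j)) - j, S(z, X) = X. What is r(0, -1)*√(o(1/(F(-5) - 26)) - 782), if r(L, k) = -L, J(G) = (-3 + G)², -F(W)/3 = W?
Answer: 0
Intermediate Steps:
F(W) = -3*W
o(j) = -3 + (-3 + j)² - j (o(j) = -3 + ((-3 + j)² - j) = -3 + (-3 + j)² - j)
r(0, -1)*√(o(1/(F(-5) - 26)) - 782) = (-1*0)*√((-3 + (-3 + 1/(-3*(-5) - 26))² - 1/(-3*(-5) - 26)) - 782) = 0*√((-3 + (-3 + 1/(15 - 26))² - 1/(15 - 26)) - 782) = 0*√((-3 + (-3 + 1/(-11))² - 1/(-11)) - 782) = 0*√((-3 + (-3 - 1/11)² - 1*(-1/11)) - 782) = 0*√((-3 + (-34/11)² + 1/11) - 782) = 0*√((-3 + 1156/121 + 1/11) - 782) = 0*√(804/121 - 782) = 0*√(-93818/121) = 0*(I*√93818/11) = 0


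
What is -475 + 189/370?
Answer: -175561/370 ≈ -474.49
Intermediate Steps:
-475 + 189/370 = -175561/370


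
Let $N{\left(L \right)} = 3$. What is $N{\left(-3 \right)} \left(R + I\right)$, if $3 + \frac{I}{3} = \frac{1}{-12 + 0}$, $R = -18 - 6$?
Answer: $- \frac{399}{4} \approx -99.75$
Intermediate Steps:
$R = -24$
$I = - \frac{37}{4}$ ($I = -9 + \frac{3}{-12 + 0} = -9 + \frac{3}{-12} = -9 + 3 \left(- \frac{1}{12}\right) = -9 - \frac{1}{4} = - \frac{37}{4} \approx -9.25$)
$N{\left(-3 \right)} \left(R + I\right) = 3 \left(-24 - \frac{37}{4}\right) = 3 \left(- \frac{133}{4}\right) = - \frac{399}{4}$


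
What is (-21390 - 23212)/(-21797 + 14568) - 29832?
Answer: -215610926/7229 ≈ -29826.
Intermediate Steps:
(-21390 - 23212)/(-21797 + 14568) - 29832 = -44602/(-7229) - 29832 = -44602*(-1/7229) - 29832 = 44602/7229 - 29832 = -215610926/7229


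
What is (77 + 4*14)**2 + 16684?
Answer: 34373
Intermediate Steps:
(77 + 4*14)**2 + 16684 = (77 + 56)**2 + 16684 = 133**2 + 16684 = 17689 + 16684 = 34373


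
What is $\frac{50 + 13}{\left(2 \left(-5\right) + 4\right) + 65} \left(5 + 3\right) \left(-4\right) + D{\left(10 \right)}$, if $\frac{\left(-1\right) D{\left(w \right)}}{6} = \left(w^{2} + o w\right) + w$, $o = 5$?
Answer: $- \frac{58656}{59} \approx -994.17$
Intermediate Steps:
$D{\left(w \right)} = - 36 w - 6 w^{2}$ ($D{\left(w \right)} = - 6 \left(\left(w^{2} + 5 w\right) + w\right) = - 6 \left(w^{2} + 6 w\right) = - 36 w - 6 w^{2}$)
$\frac{50 + 13}{\left(2 \left(-5\right) + 4\right) + 65} \left(5 + 3\right) \left(-4\right) + D{\left(10 \right)} = \frac{50 + 13}{\left(2 \left(-5\right) + 4\right) + 65} \left(5 + 3\right) \left(-4\right) - 60 \left(6 + 10\right) = \frac{63}{\left(-10 + 4\right) + 65} \cdot 8 \left(-4\right) - 60 \cdot 16 = \frac{63}{-6 + 65} \left(-32\right) - 960 = \frac{63}{59} \left(-32\right) - 960 = - \frac{2016}{59} - 960 = - \frac{58656}{59}$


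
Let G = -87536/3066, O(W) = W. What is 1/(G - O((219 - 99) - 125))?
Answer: -1533/36103 ≈ -0.042462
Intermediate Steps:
G = -43768/1533 (G = -87536*1/3066 = -43768/1533 ≈ -28.551)
1/(G - O((219 - 99) - 125)) = 1/(-43768/1533 - ((219 - 99) - 125)) = 1/(-43768/1533 - (120 - 125)) = 1/(-43768/1533 - 1*(-5)) = 1/(-43768/1533 + 5) = 1/(-36103/1533) = -1533/36103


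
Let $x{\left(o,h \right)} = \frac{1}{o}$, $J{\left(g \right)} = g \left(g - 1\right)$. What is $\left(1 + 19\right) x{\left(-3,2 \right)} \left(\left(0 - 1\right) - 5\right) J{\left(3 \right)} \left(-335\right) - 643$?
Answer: $-81043$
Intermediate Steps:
$J{\left(g \right)} = g \left(-1 + g\right)$
$\left(1 + 19\right) x{\left(-3,2 \right)} \left(\left(0 - 1\right) - 5\right) J{\left(3 \right)} \left(-335\right) - 643 = \left(1 + 19\right) \frac{\left(0 - 1\right) - 5}{-3} \cdot 3 \left(-1 + 3\right) \left(-335\right) - 643 = 20 - \frac{-1 - 5}{3} \cdot 3 \cdot 2 \left(-335\right) - 643 = 20 \left(- \frac{1}{3}\right) \left(-6\right) 6 \left(-335\right) - 643 = 20 \cdot 2 \cdot 6 \left(-335\right) - 643 = 20 \cdot 12 \left(-335\right) - 643 = 240 \left(-335\right) - 643 = -80400 - 643 = -81043$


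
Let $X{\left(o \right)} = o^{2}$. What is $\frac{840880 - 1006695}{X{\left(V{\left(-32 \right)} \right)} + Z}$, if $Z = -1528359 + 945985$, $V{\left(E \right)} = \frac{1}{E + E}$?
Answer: $\frac{679178240}{2385403903} \approx 0.28472$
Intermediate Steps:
$V{\left(E \right)} = \frac{1}{2 E}$
$Z = -582374$
$\frac{840880 - 1006695}{X{\left(V{\left(-32 \right)} \right)} + Z} = \frac{840880 - 1006695}{\left(\frac{1}{2 \left(-32\right)}\right)^{2} - 582374} = - \frac{165815}{\left(\frac{1}{2} \left(- \frac{1}{32}\right)\right)^{2} - 582374} = - \frac{165815}{\left(- \frac{1}{64}\right)^{2} - 582374} = - \frac{165815}{\frac{1}{4096} - 582374} = - \frac{165815}{- \frac{2385403903}{4096}} = \left(-165815\right) \left(- \frac{4096}{2385403903}\right) = \frac{679178240}{2385403903}$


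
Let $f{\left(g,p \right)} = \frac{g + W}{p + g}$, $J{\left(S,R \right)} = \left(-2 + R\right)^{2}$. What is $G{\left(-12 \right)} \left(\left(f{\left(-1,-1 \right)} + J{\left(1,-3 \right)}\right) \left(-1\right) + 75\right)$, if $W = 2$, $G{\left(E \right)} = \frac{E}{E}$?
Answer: $\frac{101}{2} \approx 50.5$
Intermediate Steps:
$G{\left(E \right)} = 1$
$f{\left(g,p \right)} = \frac{2 + g}{g + p}$ ($f{\left(g,p \right)} = \frac{g + 2}{p + g} = \frac{2 + g}{g + p}$)
$G{\left(-12 \right)} \left(\left(f{\left(-1,-1 \right)} + J{\left(1,-3 \right)}\right) \left(-1\right) + 75\right) = 1 \left(\left(\frac{2 - 1}{-1 - 1} + \left(-2 - 3\right)^{2}\right) \left(-1\right) + 75\right) = 1 \left(\left(\frac{1}{-2} \cdot 1 + \left(-5\right)^{2}\right) \left(-1\right) + 75\right) = 1 \left(\left(\left(- \frac{1}{2}\right) 1 + 25\right) \left(-1\right) + 75\right) = 1 \left(\left(- \frac{1}{2} + 25\right) \left(-1\right) + 75\right) = 1 \left(\frac{49}{2} \left(-1\right) + 75\right) = 1 \left(- \frac{49}{2} + 75\right) = 1 \cdot \frac{101}{2} = \frac{101}{2}$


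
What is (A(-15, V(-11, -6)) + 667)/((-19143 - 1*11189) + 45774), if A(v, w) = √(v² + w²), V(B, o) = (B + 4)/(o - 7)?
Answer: 667/15442 + √38074/200746 ≈ 0.044166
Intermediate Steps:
V(B, o) = (4 + B)/(-7 + o)
(A(-15, V(-11, -6)) + 667)/((-19143 - 1*11189) + 45774) = (√((-15)² + ((4 - 11)/(-7 - 6))²) + 667)/((-19143 - 1*11189) + 45774) = (√(225 + (-7/(-13))²) + 667)/((-19143 - 11189) + 45774) = (√(225 + (-1/13*(-7))²) + 667)/(-30332 + 45774) = (√(225 + (7/13)²) + 667)/15442 = (√(225 + 49/169) + 667)*(1/15442) = (√(38074/169) + 667)*(1/15442) = (√38074/13 + 667)*(1/15442) = (667 + √38074/13)*(1/15442) = 667/15442 + √38074/200746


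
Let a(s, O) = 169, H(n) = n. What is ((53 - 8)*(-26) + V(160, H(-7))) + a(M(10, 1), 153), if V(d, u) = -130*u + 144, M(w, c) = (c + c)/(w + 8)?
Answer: 53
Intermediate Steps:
M(w, c) = 2*c/(8 + w) (M(w, c) = (2*c)/(8 + w) = 2*c/(8 + w))
V(d, u) = 144 - 130*u
((53 - 8)*(-26) + V(160, H(-7))) + a(M(10, 1), 153) = ((53 - 8)*(-26) + (144 - 130*(-7))) + 169 = (45*(-26) + (144 + 910)) + 169 = (-1170 + 1054) + 169 = -116 + 169 = 53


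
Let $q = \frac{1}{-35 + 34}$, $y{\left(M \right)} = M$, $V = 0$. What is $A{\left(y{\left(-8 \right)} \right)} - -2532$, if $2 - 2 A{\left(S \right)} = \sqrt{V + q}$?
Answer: $2533 - \frac{i}{2} \approx 2533.0 - 0.5 i$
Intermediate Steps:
$q = -1$ ($q = \frac{1}{-1} = -1$)
$A{\left(S \right)} = 1 - \frac{i}{2}$ ($A{\left(S \right)} = 1 - \frac{\sqrt{0 - 1}}{2} = 1 - \frac{\sqrt{-1}}{2} = 1 - \frac{i}{2}$)
$A{\left(y{\left(-8 \right)} \right)} - -2532 = \left(1 - \frac{i}{2}\right) - -2532 = \left(1 - \frac{i}{2}\right) + 2532 = 2533 - \frac{i}{2}$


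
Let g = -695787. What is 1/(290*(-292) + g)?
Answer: -1/780467 ≈ -1.2813e-6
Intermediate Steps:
1/(290*(-292) + g) = 1/(290*(-292) - 695787) = 1/(-84680 - 695787) = 1/(-780467) = -1/780467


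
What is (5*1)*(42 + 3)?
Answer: 225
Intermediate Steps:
(5*1)*(42 + 3) = 5*45 = 225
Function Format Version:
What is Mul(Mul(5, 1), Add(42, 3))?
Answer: 225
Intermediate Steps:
Mul(Mul(5, 1), Add(42, 3)) = Mul(5, 45) = 225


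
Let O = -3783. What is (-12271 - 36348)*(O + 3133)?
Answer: 31602350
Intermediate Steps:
(-12271 - 36348)*(O + 3133) = (-12271 - 36348)*(-3783 + 3133) = -48619*(-650) = 31602350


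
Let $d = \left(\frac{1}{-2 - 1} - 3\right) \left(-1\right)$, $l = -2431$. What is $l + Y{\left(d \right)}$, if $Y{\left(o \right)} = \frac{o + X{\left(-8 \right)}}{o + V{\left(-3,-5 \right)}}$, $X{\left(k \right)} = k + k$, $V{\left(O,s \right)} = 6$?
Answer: $- \frac{34053}{14} \approx -2432.4$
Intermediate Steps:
$X{\left(k \right)} = 2 k$
$d = \frac{10}{3}$ ($d = \left(\frac{1}{-3} - 3\right) \left(-1\right) = \left(- \frac{1}{3} - 3\right) \left(-1\right) = \left(- \frac{10}{3}\right) \left(-1\right) = \frac{10}{3} \approx 3.3333$)
$Y{\left(o \right)} = \frac{-16 + o}{6 + o}$ ($Y{\left(o \right)} = \frac{o + 2 \left(-8\right)}{o + 6} = \frac{o - 16}{6 + o} = \frac{-16 + o}{6 + o}$)
$l + Y{\left(d \right)} = -2431 + \frac{-16 + \frac{10}{3}}{6 + \frac{10}{3}} = -2431 + \frac{1}{\frac{28}{3}} \left(- \frac{38}{3}\right) = -2431 + \frac{3}{28} \left(- \frac{38}{3}\right) = -2431 - \frac{19}{14} = - \frac{34053}{14}$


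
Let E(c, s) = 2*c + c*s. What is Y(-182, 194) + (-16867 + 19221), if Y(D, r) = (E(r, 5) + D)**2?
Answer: 1385330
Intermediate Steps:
Y(D, r) = (D + 7*r)**2 (Y(D, r) = (r*(2 + 5) + D)**2 = (r*7 + D)**2 = (7*r + D)**2 = (D + 7*r)**2)
Y(-182, 194) + (-16867 + 19221) = (-182 + 7*194)**2 + (-16867 + 19221) = (-182 + 1358)**2 + 2354 = 1176**2 + 2354 = 1382976 + 2354 = 1385330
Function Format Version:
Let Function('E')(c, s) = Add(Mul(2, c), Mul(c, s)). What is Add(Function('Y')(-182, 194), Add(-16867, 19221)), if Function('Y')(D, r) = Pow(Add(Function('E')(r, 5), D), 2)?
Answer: 1385330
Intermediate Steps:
Function('Y')(D, r) = Pow(Add(D, Mul(7, r)), 2) (Function('Y')(D, r) = Pow(Add(Mul(r, Add(2, 5)), D), 2) = Pow(Add(Mul(r, 7), D), 2) = Pow(Add(Mul(7, r), D), 2) = Pow(Add(D, Mul(7, r)), 2))
Add(Function('Y')(-182, 194), Add(-16867, 19221)) = Add(Pow(Add(-182, Mul(7, 194)), 2), Add(-16867, 19221)) = Add(Pow(Add(-182, 1358), 2), 2354) = Add(Pow(1176, 2), 2354) = Add(1382976, 2354) = 1385330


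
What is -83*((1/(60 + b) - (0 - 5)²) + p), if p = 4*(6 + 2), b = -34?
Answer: -15189/26 ≈ -584.19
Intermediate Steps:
p = 32 (p = 4*8 = 32)
-83*((1/(60 + b) - (0 - 5)²) + p) = -83*((1/(60 - 34) - (0 - 5)²) + 32) = -83*((1/26 - 1*(-5)²) + 32) = -83*((1/26 - 1*25) + 32) = -83*((1/26 - 25) + 32) = -83*(-649/26 + 32) = -83*183/26 = -15189/26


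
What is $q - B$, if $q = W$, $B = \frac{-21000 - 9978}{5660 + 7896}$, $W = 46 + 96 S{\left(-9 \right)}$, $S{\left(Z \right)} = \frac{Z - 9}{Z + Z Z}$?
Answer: $\frac{164605}{6778} \approx 24.285$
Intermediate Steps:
$S{\left(Z \right)} = \frac{-9 + Z}{Z + Z^{2}}$
$W = 22$ ($W = 46 + 96 \frac{-9 - 9}{\left(-9\right) \left(1 - 9\right)} = 46 + 96 \left(\left(- \frac{1}{9}\right) \frac{1}{-8} \left(-18\right)\right) = 46 + 96 \left(\left(- \frac{1}{9}\right) \left(- \frac{1}{8}\right) \left(-18\right)\right) = 46 + 96 \left(- \frac{1}{4}\right) = 46 - 24 = 22$)
$B = - \frac{15489}{6778}$ ($B = - \frac{30978}{13556} = \left(-30978\right) \frac{1}{13556} = - \frac{15489}{6778} \approx -2.2852$)
$q = 22$
$q - B = 22 - - \frac{15489}{6778} = 22 + \frac{15489}{6778} = \frac{164605}{6778}$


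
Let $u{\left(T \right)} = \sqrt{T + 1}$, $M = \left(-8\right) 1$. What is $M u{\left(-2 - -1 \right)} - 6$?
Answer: $-6$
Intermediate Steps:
$M = -8$
$u{\left(T \right)} = \sqrt{1 + T}$
$M u{\left(-2 - -1 \right)} - 6 = - 8 \sqrt{1 - 1} - 6 = - 8 \sqrt{0} - 6 = \left(-8\right) 0 - 6 = 0 - 6 = -6$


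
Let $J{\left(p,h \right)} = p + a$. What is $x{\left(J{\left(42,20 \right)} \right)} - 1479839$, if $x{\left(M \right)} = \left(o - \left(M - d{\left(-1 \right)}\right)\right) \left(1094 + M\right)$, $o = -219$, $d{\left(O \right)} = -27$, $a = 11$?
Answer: $-1822792$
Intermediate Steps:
$J{\left(p,h \right)} = 11 + p$ ($J{\left(p,h \right)} = p + 11 = 11 + p$)
$x{\left(M \right)} = \left(-246 - M\right) \left(1094 + M\right)$ ($x{\left(M \right)} = \left(-219 - \left(27 + M\right)\right) \left(1094 + M\right) = \left(-246 - M\right) \left(1094 + M\right)$)
$x{\left(J{\left(42,20 \right)} \right)} - 1479839 = \left(-269124 - \left(11 + 42\right)^{2} - 1340 \left(11 + 42\right)\right) - 1479839 = \left(-269124 - 53^{2} - 71020\right) - 1479839 = \left(-269124 - 2809 - 71020\right) - 1479839 = -342953 - 1479839 = -1822792$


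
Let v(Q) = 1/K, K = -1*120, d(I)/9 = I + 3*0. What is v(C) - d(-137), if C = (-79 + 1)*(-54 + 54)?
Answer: 147959/120 ≈ 1233.0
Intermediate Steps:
d(I) = 9*I (d(I) = 9*(I + 3*0) = 9*(I + 0) = 9*I)
K = -120
C = 0 (C = -78*0 = 0)
v(Q) = -1/120 (v(Q) = 1/(-120) = -1/120)
v(C) - d(-137) = -1/120 - 9*(-137) = -1/120 - 1*(-1233) = -1/120 + 1233 = 147959/120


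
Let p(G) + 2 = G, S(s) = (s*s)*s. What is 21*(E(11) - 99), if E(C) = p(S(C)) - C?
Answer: 25599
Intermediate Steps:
S(s) = s**3 (S(s) = s**2*s = s**3)
p(G) = -2 + G
E(C) = -2 + C**3 - C (E(C) = (-2 + C**3) - C = -2 + C**3 - C)
21*(E(11) - 99) = 21*((-2 + 11**3 - 1*11) - 99) = 21*((-2 + 1331 - 11) - 99) = 21*(1318 - 99) = 21*1219 = 25599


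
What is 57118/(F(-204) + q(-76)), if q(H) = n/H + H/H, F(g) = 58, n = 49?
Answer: 4340968/4435 ≈ 978.80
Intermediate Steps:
q(H) = 1 + 49/H (q(H) = 49/H + H/H = 49/H + 1 = 1 + 49/H)
57118/(F(-204) + q(-76)) = 57118/(58 + (49 - 76)/(-76)) = 57118/(58 - 1/76*(-27)) = 57118/(58 + 27/76) = 57118/(4435/76) = 57118*(76/4435) = 4340968/4435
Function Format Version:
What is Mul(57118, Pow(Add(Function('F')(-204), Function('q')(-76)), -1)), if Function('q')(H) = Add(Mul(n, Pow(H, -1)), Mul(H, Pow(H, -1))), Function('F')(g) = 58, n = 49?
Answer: Rational(4340968, 4435) ≈ 978.80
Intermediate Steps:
Function('q')(H) = Add(1, Mul(49, Pow(H, -1))) (Function('q')(H) = Add(Mul(49, Pow(H, -1)), Mul(H, Pow(H, -1))) = Add(Mul(49, Pow(H, -1)), 1) = Add(1, Mul(49, Pow(H, -1))))
Mul(57118, Pow(Add(Function('F')(-204), Function('q')(-76)), -1)) = Mul(57118, Pow(Add(58, Mul(Pow(-76, -1), Add(49, -76))), -1)) = Mul(57118, Pow(Add(58, Mul(Rational(-1, 76), -27)), -1)) = Mul(57118, Pow(Add(58, Rational(27, 76)), -1)) = Mul(57118, Pow(Rational(4435, 76), -1)) = Mul(57118, Rational(76, 4435)) = Rational(4340968, 4435)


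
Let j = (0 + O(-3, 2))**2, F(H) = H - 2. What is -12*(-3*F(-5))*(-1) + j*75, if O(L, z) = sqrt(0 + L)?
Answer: 27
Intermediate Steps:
O(L, z) = sqrt(L)
F(H) = -2 + H
j = -3 (j = (0 + sqrt(-3))**2 = (0 + I*sqrt(3))**2 = (I*sqrt(3))**2 = -3)
-12*(-3*F(-5))*(-1) + j*75 = -12*(-3*(-2 - 5))*(-1) - 3*75 = -12*(-3*(-7))*(-1) - 225 = -252*(-1) - 225 = -12*(-21) - 225 = 252 - 225 = 27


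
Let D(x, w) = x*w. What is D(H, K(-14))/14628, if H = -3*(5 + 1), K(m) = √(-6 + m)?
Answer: -3*I*√5/1219 ≈ -0.005503*I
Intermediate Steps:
H = -18 (H = -3*6 = -18)
D(x, w) = w*x
D(H, K(-14))/14628 = (√(-6 - 14)*(-18))/14628 = (√(-20)*(-18))*(1/14628) = ((2*I*√5)*(-18))*(1/14628) = -36*I*√5*(1/14628) = -3*I*√5/1219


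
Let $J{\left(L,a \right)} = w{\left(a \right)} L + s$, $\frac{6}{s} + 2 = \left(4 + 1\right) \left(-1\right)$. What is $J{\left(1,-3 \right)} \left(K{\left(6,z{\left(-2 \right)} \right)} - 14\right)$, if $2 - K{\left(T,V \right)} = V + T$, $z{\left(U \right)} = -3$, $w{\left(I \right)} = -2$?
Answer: $\frac{300}{7} \approx 42.857$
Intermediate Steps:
$s = - \frac{6}{7}$ ($s = \frac{6}{-2 + \left(4 + 1\right) \left(-1\right)} = \frac{6}{-2 + 5 \left(-1\right)} = \frac{6}{-2 - 5} = \frac{6}{-7} = 6 \left(- \frac{1}{7}\right) = - \frac{6}{7} \approx -0.85714$)
$J{\left(L,a \right)} = - \frac{6}{7} - 2 L$ ($J{\left(L,a \right)} = - 2 L - \frac{6}{7} = - \frac{6}{7} - 2 L$)
$K{\left(T,V \right)} = 2 - T - V$ ($K{\left(T,V \right)} = 2 - \left(V + T\right) = 2 - \left(T + V\right) = 2 - T - V$)
$J{\left(1,-3 \right)} \left(K{\left(6,z{\left(-2 \right)} \right)} - 14\right) = \left(- \frac{6}{7} - 2\right) \left(\left(2 - 6 - -3\right) - 14\right) = \left(- \frac{6}{7} - 2\right) \left(\left(2 - 6 + 3\right) - 14\right) = - \frac{20 \left(-1 - 14\right)}{7} = \left(- \frac{20}{7}\right) \left(-15\right) = \frac{300}{7}$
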